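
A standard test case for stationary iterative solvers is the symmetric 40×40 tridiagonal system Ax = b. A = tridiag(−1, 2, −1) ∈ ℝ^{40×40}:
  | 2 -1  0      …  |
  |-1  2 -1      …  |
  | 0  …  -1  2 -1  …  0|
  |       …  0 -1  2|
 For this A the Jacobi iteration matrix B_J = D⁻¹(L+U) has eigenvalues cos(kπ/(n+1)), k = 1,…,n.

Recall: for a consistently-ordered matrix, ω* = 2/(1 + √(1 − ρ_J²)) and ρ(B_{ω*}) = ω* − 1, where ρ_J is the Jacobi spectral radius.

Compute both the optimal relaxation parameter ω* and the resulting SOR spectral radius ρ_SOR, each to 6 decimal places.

ω* = 1.857788, ρ_SOR = 0.857788

n=40: λ(B_J) = 1 − λ(A)/2 = cos(kπ/41); k=1 gives ρ_J = 0.997066.
root = sin(π/41) = 0.0765493  (since 1−cos² = sin²).
Young: ω* = 2/(1+√(1−ρ_J²)) = 2/(1+0.0765493) = 2/1.0765493 = 1.857788.
At ω = 1.857788 every |λ(B_ω)| = ω−1, so ρ_SOR = 0.857788.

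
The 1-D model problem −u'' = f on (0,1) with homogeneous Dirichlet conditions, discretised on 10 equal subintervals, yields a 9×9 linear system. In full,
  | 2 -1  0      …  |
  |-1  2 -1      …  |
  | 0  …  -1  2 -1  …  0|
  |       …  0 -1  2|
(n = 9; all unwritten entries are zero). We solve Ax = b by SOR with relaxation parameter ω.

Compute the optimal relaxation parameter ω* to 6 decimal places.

With n=9, ρ(Jacobi) = cos(π/10) = 0.951057.
√(1 − cos²(π/10)) = sin(π/10) ≈ 0.3090170.
Young: ω* = 2/(1+√(1−ρ_J²)) = 2/(1+0.3090170) = 2/1.3090170 = 1.527864.
Hence ρ(B_{ω*}) = 1.527864 − 1 = 0.527864.

ω* = 1.527864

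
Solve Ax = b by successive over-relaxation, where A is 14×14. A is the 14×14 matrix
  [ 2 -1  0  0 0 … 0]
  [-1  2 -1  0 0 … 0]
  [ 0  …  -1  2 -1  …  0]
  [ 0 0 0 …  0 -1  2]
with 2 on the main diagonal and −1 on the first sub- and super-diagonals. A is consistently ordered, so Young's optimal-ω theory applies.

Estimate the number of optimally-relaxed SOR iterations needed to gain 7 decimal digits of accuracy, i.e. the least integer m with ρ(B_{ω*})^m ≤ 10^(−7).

ρ_J = max_k |cos(kπ/15)| = cos(π/15) = 0.9781476
√(1 − cos²(π/15)) = sin(π/15) ≈ 0.2079117.
ω* = 2/(1+0.2079117) = 1.6557502
ρ_SOR = ω* − 1 = 1.6557502 − 1 = 0.6557502.
ρ_SOR^m ≤ 10^(−7) ⇔ m ≥ 7·ln10/(−ln 0.6557502) = 16.1181/0.421975 = 38.197; m = ⌈38.197⌉ = 39.

m = 39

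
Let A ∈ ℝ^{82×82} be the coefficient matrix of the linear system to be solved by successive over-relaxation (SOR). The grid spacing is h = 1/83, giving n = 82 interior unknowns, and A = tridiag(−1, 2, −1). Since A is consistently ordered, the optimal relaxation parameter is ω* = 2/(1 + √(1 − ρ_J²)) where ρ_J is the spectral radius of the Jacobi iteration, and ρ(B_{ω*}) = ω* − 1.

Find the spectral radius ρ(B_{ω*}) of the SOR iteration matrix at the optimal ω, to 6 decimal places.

ρ_SOR = 0.927077

B_J for the 82×82 system has eigenvalues cos(kπ/83); ρ_J = cos(π/83) = 0.999284.
√(1−ρ_J²) simplifies to sin(π/83) = 0.0378415.
ω* = 2 / (1 + 0.0378415) = 2 / 1.0378415 ≈ 1.927077.
Hence ρ(B_{ω*}) = 1.927077 − 1 = 0.927077.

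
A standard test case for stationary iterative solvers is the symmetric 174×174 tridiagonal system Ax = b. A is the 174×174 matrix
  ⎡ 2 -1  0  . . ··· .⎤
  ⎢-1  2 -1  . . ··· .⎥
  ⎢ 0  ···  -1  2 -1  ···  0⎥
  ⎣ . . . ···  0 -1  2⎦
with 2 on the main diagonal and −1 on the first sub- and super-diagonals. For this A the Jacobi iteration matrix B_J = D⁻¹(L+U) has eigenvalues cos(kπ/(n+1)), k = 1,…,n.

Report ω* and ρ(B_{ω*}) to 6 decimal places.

With n=174, ρ(Jacobi) = cos(π/175) = 0.999839.
1 − cos²(π/175) = sin²(π/175) ⇒ √(1−ρ_J²) = sin(π/175) = 0.0179510.
Then 2/(1+√(1−ρ_J²)) = 2/(1+0.0179510); ω* = 2/1.0179510 = 1.964731.
[ρ_SOR] ω* − 1 = 0.964731.

ω* = 1.964731, ρ_SOR = 0.964731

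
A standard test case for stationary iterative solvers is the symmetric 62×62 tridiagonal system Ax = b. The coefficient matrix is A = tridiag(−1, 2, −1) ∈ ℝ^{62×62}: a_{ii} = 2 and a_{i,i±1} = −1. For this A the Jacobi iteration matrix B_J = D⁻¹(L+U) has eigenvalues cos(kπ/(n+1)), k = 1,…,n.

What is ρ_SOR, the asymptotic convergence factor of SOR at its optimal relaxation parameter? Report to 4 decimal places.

½·tridiag(1,0,1) at n=62: λ_k = cos(kπ/63); max |λ| at k=1 ⇒ ρ_J = cos(π/63) ≈ 0.9988.
root = sin(π/63) = 0.04985  (since 1−cos² = sin²).
[ω*] 2 ÷ (1 + 0.04985) = 2 ÷ 1.04985 = 1.9050.
Hence ρ(B_{ω*}) = 1.9050 − 1 = 0.9050.

ρ_SOR = 0.9050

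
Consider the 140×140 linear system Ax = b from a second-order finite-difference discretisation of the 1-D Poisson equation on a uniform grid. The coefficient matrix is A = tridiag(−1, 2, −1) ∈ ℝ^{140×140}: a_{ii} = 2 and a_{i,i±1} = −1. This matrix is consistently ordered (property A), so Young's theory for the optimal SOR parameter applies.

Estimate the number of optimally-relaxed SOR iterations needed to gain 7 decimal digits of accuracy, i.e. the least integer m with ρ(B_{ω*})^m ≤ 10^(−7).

m = 362

ρ_J = max_k |cos(kπ/141)| = cos(π/141) = 0.9997518
√(1−ρ_J²) simplifies to sin(π/141) = 0.0222790.
ω* = 2/(1 + 0.0222790) = 2/1.0222790 = 1.9564131.
ρ_SOR = ω* − 1 ≈ 0.9564131.
Need (0.9564131)^m ≤ 10^(−7): m ≥ 7·ln10/|ln 0.9564131| = 16.1181/0.0445653 = 361.674 ⇒ m = 362.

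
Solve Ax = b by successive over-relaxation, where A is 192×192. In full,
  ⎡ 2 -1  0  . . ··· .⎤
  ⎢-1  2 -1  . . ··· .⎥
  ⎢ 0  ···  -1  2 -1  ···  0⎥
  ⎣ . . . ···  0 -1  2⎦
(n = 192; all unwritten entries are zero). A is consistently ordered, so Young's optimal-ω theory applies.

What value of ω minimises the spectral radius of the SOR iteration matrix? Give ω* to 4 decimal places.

ω* = 1.9680

B_J for the 192×192 system has eigenvalues cos(kπ/193); ρ_J = cos(π/193) = 0.9999.
1 − cos²(π/193) = sin²(π/193) ⇒ √(1−ρ_J²) = sin(π/193) = 0.01628.
Then 2/(1+√(1−ρ_J²)) = 2/(1+0.01628); ω* = 2/1.01628 = 1.9680.
At ω = 1.9680 every |λ(B_ω)| = ω−1, so ρ_SOR = 0.9680.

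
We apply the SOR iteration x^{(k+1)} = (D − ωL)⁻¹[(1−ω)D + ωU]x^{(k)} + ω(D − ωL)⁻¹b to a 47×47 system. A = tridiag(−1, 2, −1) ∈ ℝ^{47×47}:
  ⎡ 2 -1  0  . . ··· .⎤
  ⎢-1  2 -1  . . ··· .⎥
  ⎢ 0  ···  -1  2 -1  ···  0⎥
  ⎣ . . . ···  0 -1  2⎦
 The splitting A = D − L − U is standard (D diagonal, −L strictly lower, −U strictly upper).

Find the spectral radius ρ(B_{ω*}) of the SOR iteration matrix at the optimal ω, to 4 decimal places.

ρ_SOR = 0.8772

B_J for the 47×47 system has eigenvalues cos(kπ/48); ρ_J = cos(π/48) = 0.9979.
1 − cos²(π/48) = sin²(π/48) ⇒ √(1−ρ_J²) = sin(π/48) = 0.06540.
ω* = 2 / (1 + 0.06540) = 2 / 1.06540 ≈ 1.8772.
ρ_SOR = ω* − 1 = 1.8772 − 1 = 0.8772.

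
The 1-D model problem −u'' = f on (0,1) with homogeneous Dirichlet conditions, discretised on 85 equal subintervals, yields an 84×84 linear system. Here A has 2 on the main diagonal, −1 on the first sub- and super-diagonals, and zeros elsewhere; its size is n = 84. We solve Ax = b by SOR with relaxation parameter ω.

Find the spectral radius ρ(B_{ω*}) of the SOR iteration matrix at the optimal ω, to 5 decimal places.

ρ_SOR = 0.92873

ρ_J = max_k |cos(kπ/85)| = cos(π/85) = 0.99932
√(1−ρ_J²) = |sin(π/85)| = 0.036951
ω* = 2/(1+0.036951) = 1.92873
[ρ_SOR] ω* − 1 = 0.92873.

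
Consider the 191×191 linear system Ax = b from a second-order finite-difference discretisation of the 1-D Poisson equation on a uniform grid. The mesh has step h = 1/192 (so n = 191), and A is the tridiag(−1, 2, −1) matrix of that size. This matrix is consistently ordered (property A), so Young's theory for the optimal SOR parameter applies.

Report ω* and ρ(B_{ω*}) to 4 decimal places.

ω* = 1.9678, ρ_SOR = 0.9678

ρ_J = max_k |cos(kπ/192)| = cos(π/192) = 0.9999
1 − cos²(π/192) = sin²(π/192) ⇒ √(1−ρ_J²) = sin(π/192) = 0.01636.
[ω*] 2 ÷ (1 + 0.01636) = 2 ÷ 1.01636 = 1.9678.
At ω = 1.9678 every |λ(B_ω)| = ω−1, so ρ_SOR = 0.9678.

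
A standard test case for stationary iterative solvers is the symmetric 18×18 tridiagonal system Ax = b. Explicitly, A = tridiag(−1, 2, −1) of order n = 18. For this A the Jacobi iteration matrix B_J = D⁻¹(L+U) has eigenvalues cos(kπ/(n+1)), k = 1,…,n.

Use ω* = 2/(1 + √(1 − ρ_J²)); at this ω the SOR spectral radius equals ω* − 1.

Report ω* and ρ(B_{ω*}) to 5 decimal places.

ω* = 1.71734, ρ_SOR = 0.71734

spectrum of D⁻¹(L+U) = {cos(kπ/19) : 1≤k≤18}; ρ_J = cos(π/19) = 0.98636.
√(1 − cos²(π/19)) = sin(π/19) ≈ 0.164595.
So ω* = 2/1.164595 = 1.71734 (Young).
and ρ(B_{ω*}) = 1.71734 − 1 = 0.71734.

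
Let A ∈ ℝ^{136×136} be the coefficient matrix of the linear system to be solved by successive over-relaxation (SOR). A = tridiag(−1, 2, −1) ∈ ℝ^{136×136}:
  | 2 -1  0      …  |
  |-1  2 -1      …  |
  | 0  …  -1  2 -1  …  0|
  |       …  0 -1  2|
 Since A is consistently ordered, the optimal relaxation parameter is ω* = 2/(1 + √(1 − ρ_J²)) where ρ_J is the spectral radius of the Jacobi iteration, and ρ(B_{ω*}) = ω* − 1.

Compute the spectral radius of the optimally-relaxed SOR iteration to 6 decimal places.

ρ_SOR = 0.955169

With n=136, ρ(Jacobi) = cos(π/137) = 0.999737.
root = sin(π/137) = 0.0229293  (since 1−cos² = sin²).
Young: ω* = 2/(1+√(1−ρ_J²)) = 2/(1+0.0229293) = 2/1.0229293 = 1.955169.
ρ_SOR = ω* − 1 ≈ 0.955169.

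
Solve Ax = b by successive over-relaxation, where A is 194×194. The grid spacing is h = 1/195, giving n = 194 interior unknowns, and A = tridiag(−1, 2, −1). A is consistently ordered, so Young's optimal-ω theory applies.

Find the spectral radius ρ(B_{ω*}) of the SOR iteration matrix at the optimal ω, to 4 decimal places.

ρ_SOR = 0.9683

ρ_J = max_k |cos(kπ/195)| = cos(π/195) = 0.9999
root = sin(π/195) = 0.01611  (since 1−cos² = sin²).
[ω*] 2 ÷ (1 + 0.01611) = 2 ÷ 1.01611 = 1.9683.
[ρ_SOR] ω* − 1 = 0.9683.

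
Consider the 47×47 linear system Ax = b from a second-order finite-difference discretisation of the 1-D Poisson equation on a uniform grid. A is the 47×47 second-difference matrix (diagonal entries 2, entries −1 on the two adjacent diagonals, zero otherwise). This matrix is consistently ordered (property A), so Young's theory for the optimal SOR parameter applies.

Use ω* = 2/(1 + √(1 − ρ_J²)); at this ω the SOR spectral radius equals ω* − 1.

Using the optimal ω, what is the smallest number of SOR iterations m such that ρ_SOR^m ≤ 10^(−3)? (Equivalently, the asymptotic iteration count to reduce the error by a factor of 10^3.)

m = 53

[ρ_J] n=47: ρ(B_J) = cos(π/(n+1)) = cos(π/48) = 0.9978589.
√(1 − cos²(π/48)) = sin(π/48) ≈ 0.0654031.
ω* = 2/(1 + 0.0654031) = 2/1.0654031 = 1.8772237.
[ρ_SOR] ω* − 1 = 0.8772237.
3·ln10 = 6.90776; −ln(0.8772237) = 0.130993; m = ⌈6.90776/0.130993⌉ = ⌈52.734⌉ = 53.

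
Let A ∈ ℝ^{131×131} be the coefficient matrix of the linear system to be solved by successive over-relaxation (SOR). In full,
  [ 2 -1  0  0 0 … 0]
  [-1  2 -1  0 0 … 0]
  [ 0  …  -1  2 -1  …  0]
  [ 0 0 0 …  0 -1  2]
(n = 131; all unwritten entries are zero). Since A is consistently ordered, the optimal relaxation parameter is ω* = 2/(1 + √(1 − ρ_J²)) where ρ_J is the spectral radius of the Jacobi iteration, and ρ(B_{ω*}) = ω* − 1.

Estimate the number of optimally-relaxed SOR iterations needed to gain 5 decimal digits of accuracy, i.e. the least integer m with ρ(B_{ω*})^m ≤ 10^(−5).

m = 242

[ρ_J] n=131: ρ(B_J) = cos(π/(n+1)) = cos(π/132) = 0.9997168.
√(1−ρ_J²) = |sin(π/132)| = 0.0237977
Then 2/(1+√(1−ρ_J²)) = 2/(1+0.0237977); ω* = 2/1.0237977 = 1.9535109.
ρ(B_{ω*}) = ω*−1 = 0.9535109
Need (0.9535109)^m ≤ 10^(−5): m ≥ 5·ln10/|ln 0.9535109| = 11.5129/0.0476044 = 241.845 ⇒ m = 242.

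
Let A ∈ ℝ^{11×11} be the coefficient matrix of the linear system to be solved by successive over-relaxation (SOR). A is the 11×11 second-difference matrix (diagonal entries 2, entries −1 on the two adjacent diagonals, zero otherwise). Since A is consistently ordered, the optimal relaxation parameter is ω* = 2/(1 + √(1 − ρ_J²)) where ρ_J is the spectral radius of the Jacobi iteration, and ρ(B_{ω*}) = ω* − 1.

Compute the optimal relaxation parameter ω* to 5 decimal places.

ω* = 1.58879

spectrum of D⁻¹(L+U) = {cos(kπ/12) : 1≤k≤11}; ρ_J = cos(π/12) = 0.96593.
√(1−ρ_J²) = |sin(π/12)| = 0.258819
Then 2/(1+√(1−ρ_J²)) = 2/(1+0.258819); ω* = 2/1.258819 = 1.58879.
At ω = 1.58879 every |λ(B_ω)| = ω−1, so ρ_SOR = 0.58879.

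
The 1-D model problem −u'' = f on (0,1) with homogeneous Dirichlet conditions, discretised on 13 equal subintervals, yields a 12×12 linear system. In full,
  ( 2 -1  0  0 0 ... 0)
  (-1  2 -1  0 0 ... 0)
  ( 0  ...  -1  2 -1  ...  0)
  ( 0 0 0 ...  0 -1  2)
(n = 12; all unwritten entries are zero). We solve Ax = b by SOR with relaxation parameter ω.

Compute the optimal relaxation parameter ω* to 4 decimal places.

B_J for the 12×12 system has eigenvalues cos(kπ/13); ρ_J = cos(π/13) = 0.9709.
root = sin(π/13) = 0.23932  (since 1−cos² = sin²).
ω* = 2 / (1 + 0.23932) = 2 / 1.23932 ≈ 1.6138.
At ω = 1.6138 every |λ(B_ω)| = ω−1, so ρ_SOR = 0.6138.

ω* = 1.6138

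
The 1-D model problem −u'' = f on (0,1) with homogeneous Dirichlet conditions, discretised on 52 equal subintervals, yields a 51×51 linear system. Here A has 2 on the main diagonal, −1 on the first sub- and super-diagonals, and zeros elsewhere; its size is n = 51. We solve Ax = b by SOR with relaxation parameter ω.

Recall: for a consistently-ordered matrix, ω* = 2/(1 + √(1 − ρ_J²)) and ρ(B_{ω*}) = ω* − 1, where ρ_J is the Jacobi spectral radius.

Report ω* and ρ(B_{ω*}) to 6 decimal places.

ω* = 1.886119, ρ_SOR = 0.886119

ρ_J = max_k |cos(kπ/52)| = cos(π/52) = 0.998176
√(1 − cos²(π/52)) = sin(π/52) ≈ 0.0603785.
ω* = 2/(1+0.0603785) = 1.886119
At ω = 1.886119 every |λ(B_ω)| = ω−1, so ρ_SOR = 0.886119.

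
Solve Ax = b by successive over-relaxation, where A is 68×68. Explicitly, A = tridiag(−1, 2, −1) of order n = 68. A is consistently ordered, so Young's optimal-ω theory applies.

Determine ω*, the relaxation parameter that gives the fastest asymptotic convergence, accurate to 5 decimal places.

ρ_J = max_k |cos(kπ/69)| = cos(π/69) = 0.99896
root = sin(π/69) = 0.045515  (since 1−cos² = sin²).
Then 2/(1+√(1−ρ_J²)) = 2/(1+0.045515); ω* = 2/1.045515 = 1.91293.
ρ(B_{ω*}) = ω*−1 = 0.91293

ω* = 1.91293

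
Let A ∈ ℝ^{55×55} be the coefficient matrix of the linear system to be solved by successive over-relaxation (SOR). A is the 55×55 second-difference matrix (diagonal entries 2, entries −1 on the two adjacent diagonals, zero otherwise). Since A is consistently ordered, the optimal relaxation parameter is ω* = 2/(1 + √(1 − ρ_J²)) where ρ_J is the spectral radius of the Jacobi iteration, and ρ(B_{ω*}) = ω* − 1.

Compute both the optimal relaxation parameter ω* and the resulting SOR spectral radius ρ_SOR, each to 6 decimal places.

ω* = 1.893813, ρ_SOR = 0.893813

With n=55, ρ(Jacobi) = cos(π/56) = 0.998427.
1 − cos²(π/56) = sin²(π/56) ⇒ √(1−ρ_J²) = sin(π/56) = 0.0560704.
Young: ω* = 2/(1+√(1−ρ_J²)) = 2/(1+0.0560704) = 2/1.0560704 = 1.893813.
and ρ(B_{ω*}) = 1.893813 − 1 = 0.893813.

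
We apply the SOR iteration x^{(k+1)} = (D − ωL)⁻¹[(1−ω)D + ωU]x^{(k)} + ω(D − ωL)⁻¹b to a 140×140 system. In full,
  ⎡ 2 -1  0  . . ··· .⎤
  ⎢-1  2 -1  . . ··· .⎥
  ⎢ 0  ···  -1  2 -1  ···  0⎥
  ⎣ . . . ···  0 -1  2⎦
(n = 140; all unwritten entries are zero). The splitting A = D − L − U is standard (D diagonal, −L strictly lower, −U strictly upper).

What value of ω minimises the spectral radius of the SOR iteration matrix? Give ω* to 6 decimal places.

ρ_J = max_k |cos(kπ/141)| = cos(π/141) = 0.999752
root = sin(π/141) = 0.0222790  (since 1−cos² = sin²).
[ω*] 2 ÷ (1 + 0.0222790) = 2 ÷ 1.0222790 = 1.956413.
and ρ(B_{ω*}) = 1.956413 − 1 = 0.956413.

ω* = 1.956413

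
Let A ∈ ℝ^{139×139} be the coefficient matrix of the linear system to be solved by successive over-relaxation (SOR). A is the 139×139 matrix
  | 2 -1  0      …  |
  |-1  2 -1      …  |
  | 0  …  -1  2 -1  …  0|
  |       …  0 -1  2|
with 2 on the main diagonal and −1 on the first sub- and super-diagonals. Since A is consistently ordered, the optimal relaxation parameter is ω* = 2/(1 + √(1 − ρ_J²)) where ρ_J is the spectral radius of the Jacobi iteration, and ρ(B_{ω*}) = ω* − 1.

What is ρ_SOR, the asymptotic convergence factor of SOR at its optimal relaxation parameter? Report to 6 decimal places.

n=139: λ(B_J) = 1 − λ(A)/2 = cos(kπ/140); k=1 gives ρ_J = 0.999748.
√(1−ρ_J²) simplifies to sin(π/140) = 0.0224381.
ω* = 2/(1 + 0.0224381) = 2/1.0224381 = 1.956109.
ρ(B_{ω*}) = ω*−1 = 0.956109

ρ_SOR = 0.956109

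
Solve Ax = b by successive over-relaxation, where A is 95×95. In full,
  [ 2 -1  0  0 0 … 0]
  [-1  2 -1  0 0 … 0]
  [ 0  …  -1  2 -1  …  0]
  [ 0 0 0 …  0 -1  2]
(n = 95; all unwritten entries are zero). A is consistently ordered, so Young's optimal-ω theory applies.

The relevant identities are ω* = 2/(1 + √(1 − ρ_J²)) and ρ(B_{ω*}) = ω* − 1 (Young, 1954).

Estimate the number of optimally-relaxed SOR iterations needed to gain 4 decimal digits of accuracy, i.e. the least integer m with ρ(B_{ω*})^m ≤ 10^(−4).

ρ_J = max_k |cos(kπ/96)| = cos(π/96) = 0.9994646
√(1 − cos²(π/96)) = sin(π/96) ≈ 0.0327191.
[ω*] 2 ÷ (1 + 0.0327191) = 2 ÷ 1.0327191 = 1.9366350.
and ρ(B_{ω*}) = 1.9366350 − 1 = 0.9366350.
For 4 digits: m = 4·ln10 / (−ln 0.9366350) = 9.21034/0.0654616 = 140.698; round up → m = 141.

m = 141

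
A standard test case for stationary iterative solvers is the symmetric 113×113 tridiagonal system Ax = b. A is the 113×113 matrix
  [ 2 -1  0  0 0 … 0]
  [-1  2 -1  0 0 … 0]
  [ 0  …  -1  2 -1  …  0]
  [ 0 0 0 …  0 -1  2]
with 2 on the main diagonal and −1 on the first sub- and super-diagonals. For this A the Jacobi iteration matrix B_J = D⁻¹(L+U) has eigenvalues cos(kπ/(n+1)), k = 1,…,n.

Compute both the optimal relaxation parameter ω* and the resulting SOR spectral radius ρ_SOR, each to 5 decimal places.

ρ_J = max_k |cos(kπ/114)| = cos(π/114) = 0.99962
√(1−ρ_J²) simplifies to sin(π/114) = 0.027554.
ω* = 2/(1+0.027554) = 1.94637
ρ_SOR = ω* − 1 = 1.94637 − 1 = 0.94637.

ω* = 1.94637, ρ_SOR = 0.94637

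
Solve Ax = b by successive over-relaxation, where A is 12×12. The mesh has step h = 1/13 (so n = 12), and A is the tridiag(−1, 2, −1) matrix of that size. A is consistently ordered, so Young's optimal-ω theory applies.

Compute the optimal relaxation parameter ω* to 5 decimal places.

ω* = 1.61379

spectrum of D⁻¹(L+U) = {cos(kπ/13) : 1≤k≤12}; ρ_J = cos(π/13) = 0.97094.
root = sin(π/13) = 0.239316  (since 1−cos² = sin²).
[ω*] 2 ÷ (1 + 0.239316) = 2 ÷ 1.239316 = 1.61379.
ρ(B_{ω*}) = ω*−1 = 0.61379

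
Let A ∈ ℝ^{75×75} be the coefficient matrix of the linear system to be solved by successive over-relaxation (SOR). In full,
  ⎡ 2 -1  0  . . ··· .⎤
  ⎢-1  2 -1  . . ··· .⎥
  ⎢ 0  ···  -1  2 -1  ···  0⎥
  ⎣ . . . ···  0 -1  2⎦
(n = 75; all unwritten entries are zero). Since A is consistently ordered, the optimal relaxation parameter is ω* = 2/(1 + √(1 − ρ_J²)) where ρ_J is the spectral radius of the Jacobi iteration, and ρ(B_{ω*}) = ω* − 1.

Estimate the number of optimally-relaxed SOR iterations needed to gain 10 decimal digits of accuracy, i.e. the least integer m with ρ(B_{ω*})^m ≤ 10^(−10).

m = 279

[ρ_J] n=75: ρ(B_J) = cos(π/(n+1)) = cos(π/76) = 0.9991458.
√(1 − cos²(π/76)) = sin(π/76) ≈ 0.0413250.
ω* = 2 / (1 + 0.0413250) = 2 / 1.0413250 ≈ 1.9206300.
Hence ρ(B_{ω*}) = 1.9206300 − 1 = 0.9206300.
(0.9206300)^m ≤ 10^{−10}  ⇒  m·ln(0.9206300) ≤ −10·ln10  ⇒  m ≥ 278.437  ⇒  m = 279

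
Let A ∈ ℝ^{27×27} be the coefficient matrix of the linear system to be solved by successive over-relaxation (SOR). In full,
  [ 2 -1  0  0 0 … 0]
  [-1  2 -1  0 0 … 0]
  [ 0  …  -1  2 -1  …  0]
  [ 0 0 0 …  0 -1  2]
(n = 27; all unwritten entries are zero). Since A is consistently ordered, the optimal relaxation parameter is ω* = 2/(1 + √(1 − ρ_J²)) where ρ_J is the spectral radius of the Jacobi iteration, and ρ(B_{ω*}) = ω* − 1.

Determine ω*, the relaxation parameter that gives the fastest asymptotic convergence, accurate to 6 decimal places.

spectrum of D⁻¹(L+U) = {cos(kπ/28) : 1≤k≤27}; ρ_J = cos(π/28) = 0.993712.
√(1 − cos²(π/28)) = sin(π/28) ≈ 0.1119645.
So ω* = 2/1.1119645 = 1.798619 (Young).
At ω = 1.798619 every |λ(B_ω)| = ω−1, so ρ_SOR = 0.798619.

ω* = 1.798619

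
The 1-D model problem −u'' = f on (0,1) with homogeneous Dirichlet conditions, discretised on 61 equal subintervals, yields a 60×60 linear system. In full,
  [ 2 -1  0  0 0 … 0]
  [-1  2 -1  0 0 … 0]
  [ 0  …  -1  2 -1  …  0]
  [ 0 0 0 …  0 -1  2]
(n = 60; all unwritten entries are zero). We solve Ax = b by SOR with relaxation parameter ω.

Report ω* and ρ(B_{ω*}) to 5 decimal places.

ω* = 1.90208, ρ_SOR = 0.90208

B_J for the 60×60 system has eigenvalues cos(kπ/61); ρ_J = cos(π/61) = 0.99867.
√(1 − cos²(π/61)) = sin(π/61) ≈ 0.051479.
Young: ω* = 2/(1+√(1−ρ_J²)) = 2/(1+0.051479) = 2/1.051479 = 1.90208.
Hence ρ(B_{ω*}) = 1.90208 − 1 = 0.90208.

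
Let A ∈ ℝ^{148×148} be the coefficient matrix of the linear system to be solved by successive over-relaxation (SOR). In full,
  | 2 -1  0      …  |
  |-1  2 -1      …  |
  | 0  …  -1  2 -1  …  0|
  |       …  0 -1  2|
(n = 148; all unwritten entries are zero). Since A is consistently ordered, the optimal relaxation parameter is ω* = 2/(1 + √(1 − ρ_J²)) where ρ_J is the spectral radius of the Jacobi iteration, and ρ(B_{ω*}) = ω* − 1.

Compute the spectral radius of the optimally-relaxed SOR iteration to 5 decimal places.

ρ_SOR = 0.95870

B_J for the 148×148 system has eigenvalues cos(kπ/149); ρ_J = cos(π/149) = 0.99978.
root = sin(π/149) = 0.021083  (since 1−cos² = sin²).
Young: ω* = 2/(1+√(1−ρ_J²)) = 2/(1+0.021083) = 2/1.021083 = 1.95870.
Hence ρ(B_{ω*}) = 1.95870 − 1 = 0.95870.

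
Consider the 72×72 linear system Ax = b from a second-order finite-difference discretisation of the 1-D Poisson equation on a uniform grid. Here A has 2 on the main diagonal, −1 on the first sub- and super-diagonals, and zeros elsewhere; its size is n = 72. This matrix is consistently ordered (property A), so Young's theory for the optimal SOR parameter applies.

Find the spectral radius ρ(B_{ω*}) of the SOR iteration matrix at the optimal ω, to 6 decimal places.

ρ_SOR = 0.917505

spectrum of D⁻¹(L+U) = {cos(kπ/73) : 1≤k≤72}; ρ_J = cos(π/73) = 0.999074.
root = sin(π/73) = 0.0430222  (since 1−cos² = sin²).
Young: ω* = 2/(1+√(1−ρ_J²)) = 2/(1+0.0430222) = 2/1.0430222 = 1.917505.
ρ_SOR = ω* − 1 = 1.917505 − 1 = 0.917505.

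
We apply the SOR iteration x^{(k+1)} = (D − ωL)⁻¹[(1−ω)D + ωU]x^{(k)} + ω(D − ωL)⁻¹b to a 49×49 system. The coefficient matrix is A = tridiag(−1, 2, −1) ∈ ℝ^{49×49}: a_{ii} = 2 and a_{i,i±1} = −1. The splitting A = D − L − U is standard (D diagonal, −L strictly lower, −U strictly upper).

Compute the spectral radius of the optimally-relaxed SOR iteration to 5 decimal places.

ρ_SOR = 0.88184

ρ_J = max_k |cos(kπ/50)| = cos(π/50) = 0.99803
√(1−ρ_J²) simplifies to sin(π/50) = 0.062791.
ω* = 2/(1 + 0.062791) = 2/1.062791 = 1.88184.
ρ_SOR = ω* − 1 = 1.88184 − 1 = 0.88184.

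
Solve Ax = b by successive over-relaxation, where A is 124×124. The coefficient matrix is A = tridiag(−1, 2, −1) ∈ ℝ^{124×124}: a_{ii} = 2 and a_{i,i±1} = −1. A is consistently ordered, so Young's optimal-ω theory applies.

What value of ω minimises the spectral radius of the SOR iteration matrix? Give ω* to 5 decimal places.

ω* = 1.95097

With n=124, ρ(Jacobi) = cos(π/125) = 0.99968.
√(1−ρ_J²) simplifies to sin(π/125) = 0.025130.
So ω* = 2/1.025130 = 1.95097 (Young).
[ρ_SOR] ω* − 1 = 0.95097.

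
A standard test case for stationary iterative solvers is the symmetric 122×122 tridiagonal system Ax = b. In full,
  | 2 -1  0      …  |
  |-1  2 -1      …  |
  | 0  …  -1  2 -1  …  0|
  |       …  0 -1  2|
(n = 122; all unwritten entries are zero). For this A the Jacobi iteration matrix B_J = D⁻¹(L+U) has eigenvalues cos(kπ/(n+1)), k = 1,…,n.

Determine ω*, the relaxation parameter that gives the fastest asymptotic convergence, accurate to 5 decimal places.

spectrum of D⁻¹(L+U) = {cos(kπ/123) : 1≤k≤122}; ρ_J = cos(π/123) = 0.99967.
1 − cos²(π/123) = sin²(π/123) ⇒ √(1−ρ_J²) = sin(π/123) = 0.025539.
Then 2/(1+√(1−ρ_J²)) = 2/(1+0.025539); ω* = 2/1.025539 = 1.95019.
[ρ_SOR] ω* − 1 = 0.95019.

ω* = 1.95019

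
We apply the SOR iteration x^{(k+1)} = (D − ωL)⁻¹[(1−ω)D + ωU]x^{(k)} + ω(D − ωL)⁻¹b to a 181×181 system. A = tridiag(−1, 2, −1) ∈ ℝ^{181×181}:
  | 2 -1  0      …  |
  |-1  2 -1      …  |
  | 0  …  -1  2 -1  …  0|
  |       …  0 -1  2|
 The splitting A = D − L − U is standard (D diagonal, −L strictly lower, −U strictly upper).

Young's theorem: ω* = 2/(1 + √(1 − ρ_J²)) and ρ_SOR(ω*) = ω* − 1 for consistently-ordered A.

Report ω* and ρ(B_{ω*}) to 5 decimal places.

ω* = 1.96606, ρ_SOR = 0.96606

spectrum of D⁻¹(L+U) = {cos(kπ/182) : 1≤k≤181}; ρ_J = cos(π/182) = 0.99985.
√(1−ρ_J²) simplifies to sin(π/182) = 0.017261.
So ω* = 2/1.017261 = 1.96606 (Young).
and ρ(B_{ω*}) = 1.96606 − 1 = 0.96606.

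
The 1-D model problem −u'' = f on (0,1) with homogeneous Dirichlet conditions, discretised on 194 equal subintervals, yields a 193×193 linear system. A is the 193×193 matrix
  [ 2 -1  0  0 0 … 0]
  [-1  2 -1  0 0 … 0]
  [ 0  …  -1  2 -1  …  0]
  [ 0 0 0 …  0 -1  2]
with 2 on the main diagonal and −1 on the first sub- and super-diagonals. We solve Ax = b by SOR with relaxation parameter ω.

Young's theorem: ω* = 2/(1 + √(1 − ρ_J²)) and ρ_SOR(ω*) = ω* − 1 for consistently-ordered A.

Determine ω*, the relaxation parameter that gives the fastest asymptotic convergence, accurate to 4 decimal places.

B_J for the 193×193 system has eigenvalues cos(kπ/194); ρ_J = cos(π/194) = 0.9999.
√(1−ρ_J²) simplifies to sin(π/194) = 0.01619.
[ω*] 2 ÷ (1 + 0.01619) = 2 ÷ 1.01619 = 1.9681.
ρ(B_{ω*}) = ω*−1 = 0.9681

ω* = 1.9681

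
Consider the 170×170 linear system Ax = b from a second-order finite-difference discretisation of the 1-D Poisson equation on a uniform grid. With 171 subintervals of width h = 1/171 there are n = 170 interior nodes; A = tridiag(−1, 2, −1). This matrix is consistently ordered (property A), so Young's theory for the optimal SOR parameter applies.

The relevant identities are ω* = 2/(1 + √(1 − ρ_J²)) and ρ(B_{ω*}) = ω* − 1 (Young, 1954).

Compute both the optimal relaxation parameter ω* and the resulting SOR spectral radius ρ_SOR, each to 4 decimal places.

ρ_J = max_k |cos(kπ/171)| = cos(π/171) = 0.9998
√(1−ρ_J²) = |sin(π/171)| = 0.01837
[ω*] 2 ÷ (1 + 0.01837) = 2 ÷ 1.01837 = 1.9639.
and ρ(B_{ω*}) = 1.9639 − 1 = 0.9639.

ω* = 1.9639, ρ_SOR = 0.9639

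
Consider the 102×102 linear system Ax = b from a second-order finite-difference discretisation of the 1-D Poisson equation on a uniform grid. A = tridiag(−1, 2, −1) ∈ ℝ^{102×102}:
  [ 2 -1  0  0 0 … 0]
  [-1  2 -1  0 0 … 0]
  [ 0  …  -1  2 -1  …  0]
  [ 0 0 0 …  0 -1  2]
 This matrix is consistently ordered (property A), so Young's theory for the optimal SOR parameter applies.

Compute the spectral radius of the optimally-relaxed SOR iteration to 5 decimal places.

spectrum of D⁻¹(L+U) = {cos(kπ/103) : 1≤k≤102}; ρ_J = cos(π/103) = 0.99953.
1 − cos²(π/103) = sin²(π/103) ⇒ √(1−ρ_J²) = sin(π/103) = 0.030496.
[ω*] 2 ÷ (1 + 0.030496) = 2 ÷ 1.030496 = 1.94081.
ρ_SOR = ω* − 1 = 1.94081 − 1 = 0.94081.

ρ_SOR = 0.94081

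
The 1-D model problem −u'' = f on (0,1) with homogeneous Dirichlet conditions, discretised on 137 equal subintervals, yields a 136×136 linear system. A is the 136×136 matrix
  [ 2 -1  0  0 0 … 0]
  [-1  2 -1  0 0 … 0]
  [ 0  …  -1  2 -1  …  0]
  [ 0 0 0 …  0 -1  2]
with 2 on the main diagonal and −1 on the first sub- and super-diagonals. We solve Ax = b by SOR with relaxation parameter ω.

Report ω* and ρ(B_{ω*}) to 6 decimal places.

ω* = 1.955169, ρ_SOR = 0.955169

ρ_J = max_k |cos(kπ/137)| = cos(π/137) = 0.999737
√(1 − cos²(π/137)) = sin(π/137) ≈ 0.0229293.
Then 2/(1+√(1−ρ_J²)) = 2/(1+0.0229293); ω* = 2/1.0229293 = 1.955169.
At ω = 1.955169 every |λ(B_ω)| = ω−1, so ρ_SOR = 0.955169.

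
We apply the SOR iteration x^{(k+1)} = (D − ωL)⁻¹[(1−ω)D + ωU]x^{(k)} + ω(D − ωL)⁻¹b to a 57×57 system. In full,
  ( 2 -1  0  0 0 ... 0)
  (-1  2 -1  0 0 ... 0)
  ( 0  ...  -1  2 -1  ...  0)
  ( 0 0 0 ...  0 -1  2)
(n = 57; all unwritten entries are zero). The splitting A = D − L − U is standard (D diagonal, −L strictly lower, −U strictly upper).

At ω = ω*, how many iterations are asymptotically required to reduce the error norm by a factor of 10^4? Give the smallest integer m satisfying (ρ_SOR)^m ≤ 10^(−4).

With n=57, ρ(Jacobi) = cos(π/58) = 0.9985334.
√(1 − cos²(π/58)) = sin(π/58) ≈ 0.0541389.
So ω* = 2/1.0541389 = 1.8972832 (Young).
ρ_SOR = ω* − 1 = 1.8972832 − 1 = 0.8972832.
(0.8972832)^m ≤ 10^{−4}  ⇒  m·ln(0.8972832) ≤ −4·ln10  ⇒  m ≥ 84.979  ⇒  m = 85

m = 85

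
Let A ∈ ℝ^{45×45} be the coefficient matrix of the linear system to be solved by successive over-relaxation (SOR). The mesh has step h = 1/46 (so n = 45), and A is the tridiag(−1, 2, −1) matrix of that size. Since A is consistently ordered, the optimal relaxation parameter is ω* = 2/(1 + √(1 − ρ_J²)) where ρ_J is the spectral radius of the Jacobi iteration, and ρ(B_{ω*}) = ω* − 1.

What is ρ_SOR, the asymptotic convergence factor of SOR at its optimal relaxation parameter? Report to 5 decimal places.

ρ_J = max_k |cos(kπ/46)| = cos(π/46) = 0.99767
√(1 − cos²(π/46)) = sin(π/46) ≈ 0.068242.
[ω*] 2 ÷ (1 + 0.068242) = 2 ÷ 1.068242 = 1.87223.
At ω = 1.87223 every |λ(B_ω)| = ω−1, so ρ_SOR = 0.87223.

ρ_SOR = 0.87223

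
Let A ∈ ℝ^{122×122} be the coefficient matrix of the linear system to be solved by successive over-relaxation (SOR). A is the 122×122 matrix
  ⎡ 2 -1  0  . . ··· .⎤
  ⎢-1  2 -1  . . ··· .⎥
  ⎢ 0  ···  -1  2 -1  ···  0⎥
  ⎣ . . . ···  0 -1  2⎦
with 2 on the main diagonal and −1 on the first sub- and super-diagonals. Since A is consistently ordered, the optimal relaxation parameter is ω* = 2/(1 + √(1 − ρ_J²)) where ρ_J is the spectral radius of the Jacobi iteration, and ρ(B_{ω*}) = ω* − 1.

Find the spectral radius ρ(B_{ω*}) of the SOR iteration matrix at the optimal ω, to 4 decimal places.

ρ_SOR = 0.9502

ρ_J = max_k |cos(kπ/123)| = cos(π/123) = 0.9997
root = sin(π/123) = 0.02554  (since 1−cos² = sin²).
So ω* = 2/1.02554 = 1.9502 (Young).
At ω = 1.9502 every |λ(B_ω)| = ω−1, so ρ_SOR = 0.9502.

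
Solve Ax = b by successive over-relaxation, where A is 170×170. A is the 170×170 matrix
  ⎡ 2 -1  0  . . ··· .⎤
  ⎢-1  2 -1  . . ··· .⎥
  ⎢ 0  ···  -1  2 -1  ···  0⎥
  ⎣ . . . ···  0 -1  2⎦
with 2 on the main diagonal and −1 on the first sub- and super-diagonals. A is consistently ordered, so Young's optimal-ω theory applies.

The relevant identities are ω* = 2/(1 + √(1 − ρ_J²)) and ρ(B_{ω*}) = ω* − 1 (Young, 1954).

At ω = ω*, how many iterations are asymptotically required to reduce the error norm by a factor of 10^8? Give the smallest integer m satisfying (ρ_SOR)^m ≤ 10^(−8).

m = 502

ρ_J = max_k |cos(kπ/171)| = cos(π/171) = 0.9998312
√(1−ρ_J²) simplifies to sin(π/171) = 0.0183709.
ω* = 2/(1+0.0183709) = 1.9639210
At ω = 1.9639210 every |λ(B_ω)| = ω−1, so ρ_SOR = 0.9639210.
8·ln10 = 18.4207; −ln(0.9639210) = 0.0367459; m = ⌈18.4207/0.0367459⌉ = ⌈501.299⌉ = 502.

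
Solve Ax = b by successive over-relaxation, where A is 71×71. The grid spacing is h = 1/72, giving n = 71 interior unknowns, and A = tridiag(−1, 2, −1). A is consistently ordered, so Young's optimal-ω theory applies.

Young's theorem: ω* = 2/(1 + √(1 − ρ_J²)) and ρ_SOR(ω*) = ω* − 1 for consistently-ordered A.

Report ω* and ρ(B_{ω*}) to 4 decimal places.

ω* = 1.9164, ρ_SOR = 0.9164

[ρ_J] n=71: ρ(B_J) = cos(π/(n+1)) = cos(π/72) = 0.9990.
root = sin(π/72) = 0.04362  (since 1−cos² = sin²).
Then 2/(1+√(1−ρ_J²)) = 2/(1+0.04362); ω* = 2/1.04362 = 1.9164.
ρ_SOR = ω* − 1 = 1.9164 − 1 = 0.9164.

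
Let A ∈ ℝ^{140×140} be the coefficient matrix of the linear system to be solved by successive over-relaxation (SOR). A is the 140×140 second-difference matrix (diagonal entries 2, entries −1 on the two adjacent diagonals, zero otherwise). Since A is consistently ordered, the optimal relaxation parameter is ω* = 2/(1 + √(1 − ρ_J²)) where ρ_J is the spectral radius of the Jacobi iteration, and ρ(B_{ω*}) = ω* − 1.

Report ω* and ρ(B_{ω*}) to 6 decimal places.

ω* = 1.956413, ρ_SOR = 0.956413

spectrum of D⁻¹(L+U) = {cos(kπ/141) : 1≤k≤140}; ρ_J = cos(π/141) = 0.999752.
root = sin(π/141) = 0.0222790  (since 1−cos² = sin²).
ω* = 2/(1 + 0.0222790) = 2/1.0222790 = 1.956413.
Hence ρ(B_{ω*}) = 1.956413 − 1 = 0.956413.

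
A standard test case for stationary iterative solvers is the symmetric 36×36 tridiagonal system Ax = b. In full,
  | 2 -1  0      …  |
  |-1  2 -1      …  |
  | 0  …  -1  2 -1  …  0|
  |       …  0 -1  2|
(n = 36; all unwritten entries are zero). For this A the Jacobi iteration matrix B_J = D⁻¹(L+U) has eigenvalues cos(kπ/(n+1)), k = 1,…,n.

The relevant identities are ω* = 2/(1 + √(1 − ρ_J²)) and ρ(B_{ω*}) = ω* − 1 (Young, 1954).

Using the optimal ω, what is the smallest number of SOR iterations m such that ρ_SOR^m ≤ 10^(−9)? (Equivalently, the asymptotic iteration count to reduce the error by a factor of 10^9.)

With n=36, ρ(Jacobi) = cos(π/37) = 0.9963975.
√(1 − cos²(π/37)) = sin(π/37) ≈ 0.0848059.
Young: ω* = 2/(1+√(1−ρ_J²)) = 2/(1+0.0848059) = 2/1.0848059 = 1.8436478.
At ω = 1.8436478 every |λ(B_ω)| = ω−1, so ρ_SOR = 0.8436478.
(0.8436478)^m ≤ 10^{−9}  ⇒  m·ln(0.8436478) ≤ −9·ln10  ⇒  m ≥ 121.887  ⇒  m = 122

m = 122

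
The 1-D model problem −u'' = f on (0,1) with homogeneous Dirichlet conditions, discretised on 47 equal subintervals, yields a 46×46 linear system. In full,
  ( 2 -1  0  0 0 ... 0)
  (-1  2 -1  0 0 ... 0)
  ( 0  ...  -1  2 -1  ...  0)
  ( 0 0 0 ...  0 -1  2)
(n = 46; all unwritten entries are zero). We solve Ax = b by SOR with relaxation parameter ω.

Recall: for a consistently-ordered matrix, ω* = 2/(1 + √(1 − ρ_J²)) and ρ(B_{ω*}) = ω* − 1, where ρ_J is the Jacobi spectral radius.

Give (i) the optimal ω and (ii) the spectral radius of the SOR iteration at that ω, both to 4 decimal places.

ω* = 1.8748, ρ_SOR = 0.8748

spectrum of D⁻¹(L+U) = {cos(kπ/47) : 1≤k≤46}; ρ_J = cos(π/47) = 0.9978.
√(1 − cos²(π/47)) = sin(π/47) ≈ 0.06679.
ω* = 2/(1 + 0.06679) = 2/1.06679 = 1.8748.
At ω = 1.8748 every |λ(B_ω)| = ω−1, so ρ_SOR = 0.8748.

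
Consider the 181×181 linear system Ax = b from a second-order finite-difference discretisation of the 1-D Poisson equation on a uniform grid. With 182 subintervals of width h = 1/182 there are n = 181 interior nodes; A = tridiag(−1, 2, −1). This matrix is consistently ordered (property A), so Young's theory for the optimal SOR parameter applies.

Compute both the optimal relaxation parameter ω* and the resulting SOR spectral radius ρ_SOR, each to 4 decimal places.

ω* = 1.9661, ρ_SOR = 0.9661

[ρ_J] n=181: ρ(B_J) = cos(π/(n+1)) = cos(π/182) = 0.9999.
root = sin(π/182) = 0.01726  (since 1−cos² = sin²).
[ω*] 2 ÷ (1 + 0.01726) = 2 ÷ 1.01726 = 1.9661.
[ρ_SOR] ω* − 1 = 0.9661.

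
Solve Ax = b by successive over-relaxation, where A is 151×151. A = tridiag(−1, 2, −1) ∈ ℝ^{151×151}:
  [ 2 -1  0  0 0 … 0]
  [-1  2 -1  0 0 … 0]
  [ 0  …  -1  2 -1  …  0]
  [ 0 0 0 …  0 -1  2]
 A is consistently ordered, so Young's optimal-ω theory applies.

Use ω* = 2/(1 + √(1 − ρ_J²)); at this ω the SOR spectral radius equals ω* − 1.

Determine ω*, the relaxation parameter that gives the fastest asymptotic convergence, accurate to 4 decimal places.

ω* = 1.9595

ρ_J = max_k |cos(kπ/152)| = cos(π/152) = 0.9998
√(1−ρ_J²) simplifies to sin(π/152) = 0.02067.
So ω* = 2/1.02067 = 1.9595 (Young).
ρ_SOR = ω* − 1 = 1.9595 − 1 = 0.9595.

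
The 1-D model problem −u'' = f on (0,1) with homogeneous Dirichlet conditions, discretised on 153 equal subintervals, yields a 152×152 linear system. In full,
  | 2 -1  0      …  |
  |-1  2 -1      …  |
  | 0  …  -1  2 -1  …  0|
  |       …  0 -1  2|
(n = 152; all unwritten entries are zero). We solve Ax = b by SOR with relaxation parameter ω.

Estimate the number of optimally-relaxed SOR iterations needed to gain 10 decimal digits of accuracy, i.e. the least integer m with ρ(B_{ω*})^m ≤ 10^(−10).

m = 561

[ρ_J] n=152: ρ(B_J) = cos(π/(n+1)) = cos(π/153) = 0.9997892.
1 − cos²(π/153) = sin²(π/153) ⇒ √(1−ρ_J²) = sin(π/153) = 0.0205318.
ω* = 2 / (1 + 0.0205318) = 2 / 1.0205318 ≈ 1.9597625.
ρ(B_{ω*}) = ω*−1 = 0.9597625
(0.9597625)^m ≤ 10^{−10}  ⇒  m·ln(0.9597625) ≤ −10·ln10  ⇒  m ≥ 560.658  ⇒  m = 561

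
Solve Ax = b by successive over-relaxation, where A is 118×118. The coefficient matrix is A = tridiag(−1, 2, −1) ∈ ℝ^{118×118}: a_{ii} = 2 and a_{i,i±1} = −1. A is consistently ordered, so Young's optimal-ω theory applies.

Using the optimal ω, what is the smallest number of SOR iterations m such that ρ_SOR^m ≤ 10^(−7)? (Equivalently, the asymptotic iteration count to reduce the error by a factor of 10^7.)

ρ_J = max_k |cos(kπ/119)| = cos(π/119) = 0.9996515
1 − cos²(π/119) = sin²(π/119) ⇒ √(1−ρ_J²) = sin(π/119) = 0.0263969.
Young: ω* = 2/(1+√(1−ρ_J²)) = 2/(1+0.0263969) = 2/1.0263969 = 1.9485640.
ρ(B_{ω*}) = ω*−1 = 0.9485640
For 7 digits: m = 7·ln10 / (−ln 0.9485640) = 16.1181/0.052806 = 305.232; round up → m = 306.

m = 306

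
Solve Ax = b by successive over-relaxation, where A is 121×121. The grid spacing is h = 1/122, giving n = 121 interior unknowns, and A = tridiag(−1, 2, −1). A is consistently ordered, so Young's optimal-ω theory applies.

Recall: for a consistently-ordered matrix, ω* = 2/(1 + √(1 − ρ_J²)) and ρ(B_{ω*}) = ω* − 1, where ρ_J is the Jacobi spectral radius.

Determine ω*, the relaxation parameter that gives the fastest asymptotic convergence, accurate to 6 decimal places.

ω* = 1.949797

B_J for the 121×121 system has eigenvalues cos(kπ/122); ρ_J = cos(π/122) = 0.999668.
root = sin(π/122) = 0.0257479  (since 1−cos² = sin²).
[ω*] 2 ÷ (1 + 0.0257479) = 2 ÷ 1.0257479 = 1.949797.
ρ_SOR = ω* − 1 ≈ 0.949797.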